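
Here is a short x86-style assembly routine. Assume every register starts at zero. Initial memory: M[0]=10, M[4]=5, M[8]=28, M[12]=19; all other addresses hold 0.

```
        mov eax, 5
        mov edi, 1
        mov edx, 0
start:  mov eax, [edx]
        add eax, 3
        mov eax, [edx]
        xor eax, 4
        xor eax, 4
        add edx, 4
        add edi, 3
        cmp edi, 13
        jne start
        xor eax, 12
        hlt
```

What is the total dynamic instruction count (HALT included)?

after mov eax, 5: eax=5
after mov edi, 1: edi=1
after mov edx, 0: edx=0
after mov eax, [edx]: eax=M[0]=10
after add eax, 3: eax=10+3=13
after mov eax, [edx]: eax=M[0]=10
after xor eax, 4: eax=10^4=14
after xor eax, 4: eax=14^4=10
after add edx, 4: edx=0+4=4
after add edi, 3: edi=1+3=4
cmp edi, 13  (cmp 4,13)
jne start: taken
after mov eax, [edx]: eax=M[4]=5
after add eax, 3: eax=5+3=8
after mov eax, [edx]: eax=M[4]=5
after xor eax, 4: eax=5^4=1
after xor eax, 4: eax=1^4=5
after add edx, 4: edx=4+4=8
after add edi, 3: edi=4+3=7
cmp edi, 13  (cmp 7,13)
jne start: taken
after mov eax, [edx]: eax=M[8]=28
after add eax, 3: eax=28+3=31
after mov eax, [edx]: eax=M[8]=28
after xor eax, 4: eax=28^4=24
after xor eax, 4: eax=24^4=28
after add edx, 4: edx=8+4=12
after add edi, 3: edi=7+3=10
cmp edi, 13  (cmp 10,13)
jne start: taken
after mov eax, [edx]: eax=M[12]=19
after add eax, 3: eax=19+3=22
after mov eax, [edx]: eax=M[12]=19
after xor eax, 4: eax=19^4=23
after xor eax, 4: eax=23^4=19
after add edx, 4: edx=12+4=16
after add edi, 3: edi=10+3=13
cmp edi, 13  (cmp 13,13)
jne start: not taken
after xor eax, 12: eax=19^12=31
halt.
Total executed instructions: 41.

41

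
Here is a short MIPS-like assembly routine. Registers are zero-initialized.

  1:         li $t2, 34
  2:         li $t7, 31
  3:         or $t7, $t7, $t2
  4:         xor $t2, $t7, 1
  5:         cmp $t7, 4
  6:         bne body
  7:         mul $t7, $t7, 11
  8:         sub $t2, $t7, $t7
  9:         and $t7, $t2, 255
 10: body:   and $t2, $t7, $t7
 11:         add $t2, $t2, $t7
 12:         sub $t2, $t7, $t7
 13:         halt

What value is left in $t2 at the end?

$t2=34
$t7=31
$t7=31|34=63
$t2=63^1=62
cmp $t7, 4  (cmp 63,4)
bne body: taken
$t2=63&63=63
$t2=63+63=126
$t2=63-63=0
halt.

0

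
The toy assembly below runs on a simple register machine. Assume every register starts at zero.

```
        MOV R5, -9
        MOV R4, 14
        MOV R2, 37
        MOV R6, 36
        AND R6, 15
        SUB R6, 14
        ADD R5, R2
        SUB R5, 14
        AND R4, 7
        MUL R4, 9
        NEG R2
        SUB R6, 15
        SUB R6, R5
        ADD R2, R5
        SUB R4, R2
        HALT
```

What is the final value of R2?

after MOV R5, -9: R5=-9
after MOV R4, 14: R4=14
after MOV R2, 37: R2=37
after MOV R6, 36: R6=36
after AND R6, 15: R6=36&15=4
after SUB R6, 14: R6=4-14=-10
after ADD R5, R2: R5=(-9)+37=28
after SUB R5, 14: R5=28-14=14
after AND R4, 7: R4=14&7=6
after MUL R4, 9: R4=6*9=54
after NEG R2: R2=-(37)=-37
after SUB R6, 15: R6=(-10)-15=-25
after SUB R6, R5: R6=(-25)-14=-39
after ADD R2, R5: R2=(-37)+14=-23
after SUB R4, R2: R4=54-(-23)=77
halt.

-23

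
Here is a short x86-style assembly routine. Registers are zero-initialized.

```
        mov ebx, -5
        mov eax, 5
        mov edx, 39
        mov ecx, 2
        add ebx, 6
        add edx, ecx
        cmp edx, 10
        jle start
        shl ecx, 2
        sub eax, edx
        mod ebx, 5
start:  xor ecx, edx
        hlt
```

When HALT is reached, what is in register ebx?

after mov ebx, -5: ebx=-5
after mov eax, 5: eax=5
after mov edx, 39: edx=39
after mov ecx, 2: ecx=2
after add ebx, 6: ebx=(-5)+6=1
after add edx, ecx: edx=39+2=41
cmp edx, 10  (cmp 41,10)
jle start: not taken
after shl ecx, 2: ecx=2<<2=8
after sub eax, edx: eax=5-41=-36
after mod ebx, 5: ebx=1%5=1
after xor ecx, edx: ecx=8^41=33
halt.

1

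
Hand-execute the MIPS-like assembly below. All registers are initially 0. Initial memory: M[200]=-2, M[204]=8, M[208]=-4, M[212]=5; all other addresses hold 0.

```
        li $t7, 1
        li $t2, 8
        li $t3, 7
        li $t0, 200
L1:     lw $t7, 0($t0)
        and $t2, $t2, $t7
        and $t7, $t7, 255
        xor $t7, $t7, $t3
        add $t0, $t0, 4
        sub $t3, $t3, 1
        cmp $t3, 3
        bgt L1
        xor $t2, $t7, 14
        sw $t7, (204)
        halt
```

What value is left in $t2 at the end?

after li $t7, 1: $t7=1
after li $t2, 8: $t2=8
after li $t3, 7: $t3=7
after li $t0, 200: $t0=200
after lw $t7, 0($t0): $t7=M[200]=-2
after and $t2, $t2, $t7: $t2=8&(-2)=8
after and $t7, $t7, 255: $t7=(-2)&255=254
after xor $t7, $t7, $t3: $t7=254^7=249
after add $t0, $t0, 4: $t0=200+4=204
after sub $t3, $t3, 1: $t3=7-1=6
cmp $t3, 3  (cmp 6,3)
bgt L1: taken
after lw $t7, 0($t0): $t7=M[204]=8
after and $t2, $t2, $t7: $t2=8&8=8
after and $t7, $t7, 255: $t7=8&255=8
after xor $t7, $t7, $t3: $t7=8^6=14
after add $t0, $t0, 4: $t0=204+4=208
after sub $t3, $t3, 1: $t3=6-1=5
cmp $t3, 3  (cmp 5,3)
bgt L1: taken
after lw $t7, 0($t0): $t7=M[208]=-4
after and $t2, $t2, $t7: $t2=8&(-4)=8
after and $t7, $t7, 255: $t7=(-4)&255=252
after xor $t7, $t7, $t3: $t7=252^5=249
after add $t0, $t0, 4: $t0=208+4=212
after sub $t3, $t3, 1: $t3=5-1=4
cmp $t3, 3  (cmp 4,3)
bgt L1: taken
after lw $t7, 0($t0): $t7=M[212]=5
after and $t2, $t2, $t7: $t2=8&5=0
after and $t7, $t7, 255: $t7=5&255=5
after xor $t7, $t7, $t3: $t7=5^4=1
after add $t0, $t0, 4: $t0=212+4=216
after sub $t3, $t3, 1: $t3=4-1=3
cmp $t3, 3  (cmp 3,3)
bgt L1: not taken
after xor $t2, $t7, 14: $t2=1^14=15
sw $t7, (204) → M[204]=1
halt.

15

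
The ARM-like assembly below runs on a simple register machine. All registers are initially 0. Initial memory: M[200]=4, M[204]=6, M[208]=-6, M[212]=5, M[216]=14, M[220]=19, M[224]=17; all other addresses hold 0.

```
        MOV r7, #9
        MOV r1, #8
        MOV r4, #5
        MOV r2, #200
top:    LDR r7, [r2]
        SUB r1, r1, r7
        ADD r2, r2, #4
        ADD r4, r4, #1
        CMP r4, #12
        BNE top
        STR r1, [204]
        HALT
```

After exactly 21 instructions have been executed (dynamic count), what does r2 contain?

212

MOV r7, #9 → r7=9
MOV r1, #8 → r1=8
MOV r4, #5 → r4=5
MOV r2, #200 → r2=200
LDR r7, [r2] → r7=M[200]=4
SUB r1, r1, r7 → r1=8-4=4
ADD r2, r2, #4 → r2=200+4=204
ADD r4, r4, #1 → r4=5+1=6
CMP r4, #12  (cmp 6,12)
BNE top: taken
LDR r7, [r2] → r7=M[204]=6
SUB r1, r1, r7 → r1=4-6=-2
ADD r2, r2, #4 → r2=204+4=208
ADD r4, r4, #1 → r4=6+1=7
CMP r4, #12  (cmp 7,12)
BNE top: taken
LDR r7, [r2] → r7=M[208]=-6
SUB r1, r1, r7 → r1=(-2)-(-6)=4
ADD r2, r2, #4 → r2=208+4=212
ADD r4, r4, #1 → r4=7+1=8
CMP r4, #12  (cmp 8,12)
After step 21: r2 = 212.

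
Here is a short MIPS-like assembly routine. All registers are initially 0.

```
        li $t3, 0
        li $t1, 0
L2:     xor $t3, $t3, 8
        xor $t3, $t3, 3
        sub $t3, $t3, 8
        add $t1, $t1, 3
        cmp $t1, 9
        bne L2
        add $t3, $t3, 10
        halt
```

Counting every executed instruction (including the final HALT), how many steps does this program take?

after li $t3, 0: $t3=0
after li $t1, 0: $t1=0
after xor $t3, $t3, 8: $t3=0^8=8
after xor $t3, $t3, 3: $t3=8^3=11
after sub $t3, $t3, 8: $t3=11-8=3
after add $t1, $t1, 3: $t1=0+3=3
cmp $t1, 9  (cmp 3,9)
bne L2: taken
after xor $t3, $t3, 8: $t3=3^8=11
after xor $t3, $t3, 3: $t3=11^3=8
after sub $t3, $t3, 8: $t3=8-8=0
after add $t1, $t1, 3: $t1=3+3=6
cmp $t1, 9  (cmp 6,9)
bne L2: taken
after xor $t3, $t3, 8: $t3=0^8=8
after xor $t3, $t3, 3: $t3=8^3=11
after sub $t3, $t3, 8: $t3=11-8=3
after add $t1, $t1, 3: $t1=6+3=9
cmp $t1, 9  (cmp 9,9)
bne L2: not taken
after add $t3, $t3, 10: $t3=3+10=13
halt.
Total executed instructions: 22.

22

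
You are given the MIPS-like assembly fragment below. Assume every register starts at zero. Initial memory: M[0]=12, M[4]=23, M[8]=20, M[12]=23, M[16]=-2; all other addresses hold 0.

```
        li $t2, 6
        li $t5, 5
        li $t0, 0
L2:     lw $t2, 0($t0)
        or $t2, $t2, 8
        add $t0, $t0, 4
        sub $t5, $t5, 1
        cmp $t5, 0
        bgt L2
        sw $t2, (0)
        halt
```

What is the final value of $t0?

after li $t2, 6: $t2=6
after li $t5, 5: $t5=5
after li $t0, 0: $t0=0
after lw $t2, 0($t0): $t2=M[0]=12
after or $t2, $t2, 8: $t2=12|8=12
after add $t0, $t0, 4: $t0=0+4=4
after sub $t5, $t5, 1: $t5=5-1=4
cmp $t5, 0  (cmp 4,0)
bgt L2: taken
after lw $t2, 0($t0): $t2=M[4]=23
after or $t2, $t2, 8: $t2=23|8=31
after add $t0, $t0, 4: $t0=4+4=8
after sub $t5, $t5, 1: $t5=4-1=3
cmp $t5, 0  (cmp 3,0)
bgt L2: taken
after lw $t2, 0($t0): $t2=M[8]=20
after or $t2, $t2, 8: $t2=20|8=28
after add $t0, $t0, 4: $t0=8+4=12
after sub $t5, $t5, 1: $t5=3-1=2
cmp $t5, 0  (cmp 2,0)
bgt L2: taken
after lw $t2, 0($t0): $t2=M[12]=23
after or $t2, $t2, 8: $t2=23|8=31
after add $t0, $t0, 4: $t0=12+4=16
after sub $t5, $t5, 1: $t5=2-1=1
cmp $t5, 0  (cmp 1,0)
bgt L2: taken
after lw $t2, 0($t0): $t2=M[16]=-2
after or $t2, $t2, 8: $t2=(-2)|8=-2
after add $t0, $t0, 4: $t0=16+4=20
after sub $t5, $t5, 1: $t5=1-1=0
cmp $t5, 0  (cmp 0,0)
bgt L2: not taken
sw $t2, (0) → M[0]=-2
halt.

20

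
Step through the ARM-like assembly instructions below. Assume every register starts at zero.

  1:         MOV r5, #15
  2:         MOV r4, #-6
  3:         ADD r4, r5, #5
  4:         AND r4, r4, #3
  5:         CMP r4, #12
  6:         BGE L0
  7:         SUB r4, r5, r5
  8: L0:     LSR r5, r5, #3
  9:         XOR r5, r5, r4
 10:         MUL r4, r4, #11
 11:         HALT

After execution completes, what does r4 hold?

0

MOV r5, #15 → r5=15
MOV r4, #-6 → r4=-6
ADD r4, r5, #5 → r4=15+5=20
AND r4, r4, #3 → r4=20&3=0
CMP r4, #12  (cmp 0,12)
BGE L0: not taken
SUB r4, r5, r5 → r4=15-15=0
LSR r5, r5, #3 → r5=15>>3=1
XOR r5, r5, r4 → r5=1^0=1
MUL r4, r4, #11 → r4=0*11=0
halt.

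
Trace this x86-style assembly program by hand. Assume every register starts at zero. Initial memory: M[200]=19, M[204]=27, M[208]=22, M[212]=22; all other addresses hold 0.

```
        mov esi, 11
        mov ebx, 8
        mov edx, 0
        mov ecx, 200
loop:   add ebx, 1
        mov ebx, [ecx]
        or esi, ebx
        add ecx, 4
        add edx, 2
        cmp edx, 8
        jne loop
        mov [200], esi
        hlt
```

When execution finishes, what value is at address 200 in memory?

31

esi=11
ebx=8
edx=0
ecx=200
ebx=8+1=9
ebx=M[200]=19
esi=11|19=27
ecx=200+4=204
edx=0+2=2
cmp edx, 8  (cmp 2,8)
jne loop: taken
ebx=19+1=20
ebx=M[204]=27
esi=27|27=27
ecx=204+4=208
edx=2+2=4
cmp edx, 8  (cmp 4,8)
jne loop: taken
ebx=27+1=28
ebx=M[208]=22
esi=27|22=31
ecx=208+4=212
edx=4+2=6
cmp edx, 8  (cmp 6,8)
jne loop: taken
ebx=22+1=23
ebx=M[212]=22
esi=31|22=31
ecx=212+4=216
edx=6+2=8
cmp edx, 8  (cmp 8,8)
jne loop: not taken
mov [200], esi → M[200]=31
halt.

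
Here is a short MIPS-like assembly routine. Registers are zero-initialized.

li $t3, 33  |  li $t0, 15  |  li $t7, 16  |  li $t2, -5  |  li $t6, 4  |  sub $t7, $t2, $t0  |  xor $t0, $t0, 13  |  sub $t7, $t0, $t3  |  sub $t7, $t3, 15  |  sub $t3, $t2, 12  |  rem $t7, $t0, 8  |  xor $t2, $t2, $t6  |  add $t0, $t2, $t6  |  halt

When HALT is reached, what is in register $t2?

li $t3, 33 → $t3=33
li $t0, 15 → $t0=15
li $t7, 16 → $t7=16
li $t2, -5 → $t2=-5
li $t6, 4 → $t6=4
sub $t7, $t2, $t0 → $t7=(-5)-15=-20
xor $t0, $t0, 13 → $t0=15^13=2
sub $t7, $t0, $t3 → $t7=2-33=-31
sub $t7, $t3, 15 → $t7=33-15=18
sub $t3, $t2, 12 → $t3=(-5)-12=-17
rem $t7, $t0, 8 → $t7=2%8=2
xor $t2, $t2, $t6 → $t2=(-5)^4=-1
add $t0, $t2, $t6 → $t0=(-1)+4=3
halt.

-1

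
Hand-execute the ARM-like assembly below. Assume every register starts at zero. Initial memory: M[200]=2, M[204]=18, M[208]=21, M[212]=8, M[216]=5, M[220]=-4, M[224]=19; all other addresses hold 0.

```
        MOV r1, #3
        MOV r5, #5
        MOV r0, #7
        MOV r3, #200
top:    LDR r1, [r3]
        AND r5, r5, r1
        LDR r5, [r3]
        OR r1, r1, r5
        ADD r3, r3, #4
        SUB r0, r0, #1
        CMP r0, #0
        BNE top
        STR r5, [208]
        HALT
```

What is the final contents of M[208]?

after MOV r1, #3: r1=3
after MOV r5, #5: r5=5
after MOV r0, #7: r0=7
after MOV r3, #200: r3=200
after LDR r1, [r3]: r1=M[200]=2
after AND r5, r5, r1: r5=5&2=0
after LDR r5, [r3]: r5=M[200]=2
after OR r1, r1, r5: r1=2|2=2
after ADD r3, r3, #4: r3=200+4=204
after SUB r0, r0, #1: r0=7-1=6
CMP r0, #0  (cmp 6,0)
BNE top: taken
after LDR r1, [r3]: r1=M[204]=18
after AND r5, r5, r1: r5=2&18=2
after LDR r5, [r3]: r5=M[204]=18
after OR r1, r1, r5: r1=18|18=18
after ADD r3, r3, #4: r3=204+4=208
after SUB r0, r0, #1: r0=6-1=5
CMP r0, #0  (cmp 5,0)
BNE top: taken
after LDR r1, [r3]: r1=M[208]=21
after AND r5, r5, r1: r5=18&21=16
after LDR r5, [r3]: r5=M[208]=21
after OR r1, r1, r5: r1=21|21=21
after ADD r3, r3, #4: r3=208+4=212
after SUB r0, r0, #1: r0=5-1=4
CMP r0, #0  (cmp 4,0)
BNE top: taken
after LDR r1, [r3]: r1=M[212]=8
after AND r5, r5, r1: r5=21&8=0
after LDR r5, [r3]: r5=M[212]=8
after OR r1, r1, r5: r1=8|8=8
after ADD r3, r3, #4: r3=212+4=216
after SUB r0, r0, #1: r0=4-1=3
CMP r0, #0  (cmp 3,0)
BNE top: taken
after LDR r1, [r3]: r1=M[216]=5
after AND r5, r5, r1: r5=8&5=0
after LDR r5, [r3]: r5=M[216]=5
after OR r1, r1, r5: r1=5|5=5
after ADD r3, r3, #4: r3=216+4=220
after SUB r0, r0, #1: r0=3-1=2
CMP r0, #0  (cmp 2,0)
BNE top: taken
after LDR r1, [r3]: r1=M[220]=-4
after AND r5, r5, r1: r5=5&(-4)=4
after LDR r5, [r3]: r5=M[220]=-4
after OR r1, r1, r5: r1=(-4)|(-4)=-4
after ADD r3, r3, #4: r3=220+4=224
after SUB r0, r0, #1: r0=2-1=1
CMP r0, #0  (cmp 1,0)
BNE top: taken
after LDR r1, [r3]: r1=M[224]=19
after AND r5, r5, r1: r5=(-4)&19=16
after LDR r5, [r3]: r5=M[224]=19
after OR r1, r1, r5: r1=19|19=19
after ADD r3, r3, #4: r3=224+4=228
after SUB r0, r0, #1: r0=1-1=0
CMP r0, #0  (cmp 0,0)
BNE top: not taken
STR r5, [208] → M[208]=19
halt.

19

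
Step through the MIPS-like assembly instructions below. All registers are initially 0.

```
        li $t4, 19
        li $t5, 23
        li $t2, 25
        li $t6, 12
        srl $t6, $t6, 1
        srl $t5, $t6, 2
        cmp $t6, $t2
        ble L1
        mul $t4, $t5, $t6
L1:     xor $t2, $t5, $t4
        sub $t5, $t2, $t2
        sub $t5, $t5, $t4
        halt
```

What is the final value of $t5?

-19

li $t4, 19 → $t4=19
li $t5, 23 → $t5=23
li $t2, 25 → $t2=25
li $t6, 12 → $t6=12
srl $t6, $t6, 1 → $t6=12>>1=6
srl $t5, $t6, 2 → $t5=6>>2=1
cmp $t6, $t2  (cmp 6,25)
ble L1: taken
xor $t2, $t5, $t4 → $t2=1^19=18
sub $t5, $t2, $t2 → $t5=18-18=0
sub $t5, $t5, $t4 → $t5=0-19=-19
halt.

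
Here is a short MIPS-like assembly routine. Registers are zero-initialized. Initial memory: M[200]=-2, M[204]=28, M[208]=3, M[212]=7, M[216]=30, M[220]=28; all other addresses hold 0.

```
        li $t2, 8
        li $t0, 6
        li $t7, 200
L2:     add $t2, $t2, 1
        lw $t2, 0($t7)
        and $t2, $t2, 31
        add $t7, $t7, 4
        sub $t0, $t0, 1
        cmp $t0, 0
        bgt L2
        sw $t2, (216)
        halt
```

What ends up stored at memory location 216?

28

after li $t2, 8: $t2=8
after li $t0, 6: $t0=6
after li $t7, 200: $t7=200
after add $t2, $t2, 1: $t2=8+1=9
after lw $t2, 0($t7): $t2=M[200]=-2
after and $t2, $t2, 31: $t2=(-2)&31=30
after add $t7, $t7, 4: $t7=200+4=204
after sub $t0, $t0, 1: $t0=6-1=5
cmp $t0, 0  (cmp 5,0)
bgt L2: taken
after add $t2, $t2, 1: $t2=30+1=31
after lw $t2, 0($t7): $t2=M[204]=28
after and $t2, $t2, 31: $t2=28&31=28
after add $t7, $t7, 4: $t7=204+4=208
after sub $t0, $t0, 1: $t0=5-1=4
cmp $t0, 0  (cmp 4,0)
bgt L2: taken
after add $t2, $t2, 1: $t2=28+1=29
after lw $t2, 0($t7): $t2=M[208]=3
after and $t2, $t2, 31: $t2=3&31=3
after add $t7, $t7, 4: $t7=208+4=212
after sub $t0, $t0, 1: $t0=4-1=3
cmp $t0, 0  (cmp 3,0)
bgt L2: taken
after add $t2, $t2, 1: $t2=3+1=4
after lw $t2, 0($t7): $t2=M[212]=7
after and $t2, $t2, 31: $t2=7&31=7
after add $t7, $t7, 4: $t7=212+4=216
after sub $t0, $t0, 1: $t0=3-1=2
cmp $t0, 0  (cmp 2,0)
bgt L2: taken
after add $t2, $t2, 1: $t2=7+1=8
after lw $t2, 0($t7): $t2=M[216]=30
after and $t2, $t2, 31: $t2=30&31=30
after add $t7, $t7, 4: $t7=216+4=220
after sub $t0, $t0, 1: $t0=2-1=1
cmp $t0, 0  (cmp 1,0)
bgt L2: taken
after add $t2, $t2, 1: $t2=30+1=31
after lw $t2, 0($t7): $t2=M[220]=28
after and $t2, $t2, 31: $t2=28&31=28
after add $t7, $t7, 4: $t7=220+4=224
after sub $t0, $t0, 1: $t0=1-1=0
cmp $t0, 0  (cmp 0,0)
bgt L2: not taken
sw $t2, (216) → M[216]=28
halt.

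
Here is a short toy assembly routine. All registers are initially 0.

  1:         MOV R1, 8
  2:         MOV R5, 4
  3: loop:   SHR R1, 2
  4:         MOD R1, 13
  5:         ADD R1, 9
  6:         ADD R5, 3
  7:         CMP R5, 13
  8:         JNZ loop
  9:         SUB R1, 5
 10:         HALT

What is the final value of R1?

6

MOV R1, 8 → R1=8
MOV R5, 4 → R5=4
SHR R1, 2 → R1=8>>2=2
MOD R1, 13 → R1=2%13=2
ADD R1, 9 → R1=2+9=11
ADD R5, 3 → R5=4+3=7
CMP R5, 13  (cmp 7,13)
JNZ loop: taken
SHR R1, 2 → R1=11>>2=2
MOD R1, 13 → R1=2%13=2
ADD R1, 9 → R1=2+9=11
ADD R5, 3 → R5=7+3=10
CMP R5, 13  (cmp 10,13)
JNZ loop: taken
SHR R1, 2 → R1=11>>2=2
MOD R1, 13 → R1=2%13=2
ADD R1, 9 → R1=2+9=11
ADD R5, 3 → R5=10+3=13
CMP R5, 13  (cmp 13,13)
JNZ loop: not taken
SUB R1, 5 → R1=11-5=6
halt.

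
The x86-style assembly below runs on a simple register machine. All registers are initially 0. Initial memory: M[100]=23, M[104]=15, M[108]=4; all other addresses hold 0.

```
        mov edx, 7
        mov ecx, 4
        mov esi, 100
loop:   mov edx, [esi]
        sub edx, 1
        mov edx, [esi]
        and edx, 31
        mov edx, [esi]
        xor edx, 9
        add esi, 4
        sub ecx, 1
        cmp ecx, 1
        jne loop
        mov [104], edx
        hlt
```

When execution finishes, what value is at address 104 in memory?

13

mov edx, 7 → edx=7
mov ecx, 4 → ecx=4
mov esi, 100 → esi=100
mov edx, [esi] → edx=M[100]=23
sub edx, 1 → edx=23-1=22
mov edx, [esi] → edx=M[100]=23
and edx, 31 → edx=23&31=23
mov edx, [esi] → edx=M[100]=23
xor edx, 9 → edx=23^9=30
add esi, 4 → esi=100+4=104
sub ecx, 1 → ecx=4-1=3
cmp ecx, 1  (cmp 3,1)
jne loop: taken
mov edx, [esi] → edx=M[104]=15
sub edx, 1 → edx=15-1=14
mov edx, [esi] → edx=M[104]=15
and edx, 31 → edx=15&31=15
mov edx, [esi] → edx=M[104]=15
xor edx, 9 → edx=15^9=6
add esi, 4 → esi=104+4=108
sub ecx, 1 → ecx=3-1=2
cmp ecx, 1  (cmp 2,1)
jne loop: taken
mov edx, [esi] → edx=M[108]=4
sub edx, 1 → edx=4-1=3
mov edx, [esi] → edx=M[108]=4
and edx, 31 → edx=4&31=4
mov edx, [esi] → edx=M[108]=4
xor edx, 9 → edx=4^9=13
add esi, 4 → esi=108+4=112
sub ecx, 1 → ecx=2-1=1
cmp ecx, 1  (cmp 1,1)
jne loop: not taken
mov [104], edx → M[104]=13
halt.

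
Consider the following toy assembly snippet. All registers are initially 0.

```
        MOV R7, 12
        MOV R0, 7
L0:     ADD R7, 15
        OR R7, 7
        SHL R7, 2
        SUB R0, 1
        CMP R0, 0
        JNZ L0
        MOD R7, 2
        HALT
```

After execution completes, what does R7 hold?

MOV R7, 12 → R7=12
MOV R0, 7 → R0=7
ADD R7, 15 → R7=12+15=27
OR R7, 7 → R7=27|7=31
SHL R7, 2 → R7=31<<2=124
SUB R0, 1 → R0=7-1=6
CMP R0, 0  (cmp 6,0)
JNZ L0: taken
ADD R7, 15 → R7=124+15=139
OR R7, 7 → R7=139|7=143
SHL R7, 2 → R7=143<<2=572
SUB R0, 1 → R0=6-1=5
CMP R0, 0  (cmp 5,0)
JNZ L0: taken
ADD R7, 15 → R7=572+15=587
OR R7, 7 → R7=587|7=591
SHL R7, 2 → R7=591<<2=2364
SUB R0, 1 → R0=5-1=4
CMP R0, 0  (cmp 4,0)
JNZ L0: taken
ADD R7, 15 → R7=2364+15=2379
OR R7, 7 → R7=2379|7=2383
SHL R7, 2 → R7=2383<<2=9532
SUB R0, 1 → R0=4-1=3
CMP R0, 0  (cmp 3,0)
JNZ L0: taken
ADD R7, 15 → R7=9532+15=9547
OR R7, 7 → R7=9547|7=9551
SHL R7, 2 → R7=9551<<2=38204
SUB R0, 1 → R0=3-1=2
CMP R0, 0  (cmp 2,0)
JNZ L0: taken
ADD R7, 15 → R7=38204+15=38219
OR R7, 7 → R7=38219|7=38223
SHL R7, 2 → R7=38223<<2=152892
SUB R0, 1 → R0=2-1=1
CMP R0, 0  (cmp 1,0)
JNZ L0: taken
ADD R7, 15 → R7=152892+15=152907
OR R7, 7 → R7=152907|7=152911
SHL R7, 2 → R7=152911<<2=611644
SUB R0, 1 → R0=1-1=0
CMP R0, 0  (cmp 0,0)
JNZ L0: not taken
MOD R7, 2 → R7=611644%2=0
halt.

0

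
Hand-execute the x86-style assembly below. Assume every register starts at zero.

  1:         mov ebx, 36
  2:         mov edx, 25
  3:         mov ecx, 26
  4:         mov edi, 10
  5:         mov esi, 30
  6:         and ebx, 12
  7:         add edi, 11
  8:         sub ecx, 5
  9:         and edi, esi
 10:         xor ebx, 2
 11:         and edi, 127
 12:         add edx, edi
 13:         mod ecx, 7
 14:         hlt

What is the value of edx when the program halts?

45

ebx=36
edx=25
ecx=26
edi=10
esi=30
ebx=36&12=4
edi=10+11=21
ecx=26-5=21
edi=21&30=20
ebx=4^2=6
edi=20&127=20
edx=25+20=45
ecx=21%7=0
halt.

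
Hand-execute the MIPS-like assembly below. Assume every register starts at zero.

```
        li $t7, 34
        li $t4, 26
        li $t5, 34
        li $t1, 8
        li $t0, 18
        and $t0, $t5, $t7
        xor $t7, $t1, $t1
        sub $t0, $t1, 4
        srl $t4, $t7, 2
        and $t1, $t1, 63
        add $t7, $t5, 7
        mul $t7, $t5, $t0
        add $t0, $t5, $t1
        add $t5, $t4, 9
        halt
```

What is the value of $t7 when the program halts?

136

after li $t7, 34: $t7=34
after li $t4, 26: $t4=26
after li $t5, 34: $t5=34
after li $t1, 8: $t1=8
after li $t0, 18: $t0=18
after and $t0, $t5, $t7: $t0=34&34=34
after xor $t7, $t1, $t1: $t7=8^8=0
after sub $t0, $t1, 4: $t0=8-4=4
after srl $t4, $t7, 2: $t4=0>>2=0
after and $t1, $t1, 63: $t1=8&63=8
after add $t7, $t5, 7: $t7=34+7=41
after mul $t7, $t5, $t0: $t7=34*4=136
after add $t0, $t5, $t1: $t0=34+8=42
after add $t5, $t4, 9: $t5=0+9=9
halt.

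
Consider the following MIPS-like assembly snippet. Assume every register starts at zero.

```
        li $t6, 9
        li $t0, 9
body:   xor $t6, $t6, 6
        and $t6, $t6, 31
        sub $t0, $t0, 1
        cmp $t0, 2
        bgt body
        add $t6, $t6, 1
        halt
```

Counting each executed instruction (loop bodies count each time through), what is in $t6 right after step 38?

li $t6, 9 → $t6=9
li $t0, 9 → $t0=9
xor $t6, $t6, 6 → $t6=9^6=15
and $t6, $t6, 31 → $t6=15&31=15
sub $t0, $t0, 1 → $t0=9-1=8
cmp $t0, 2  (cmp 8,2)
bgt body: taken
xor $t6, $t6, 6 → $t6=15^6=9
and $t6, $t6, 31 → $t6=9&31=9
sub $t0, $t0, 1 → $t0=8-1=7
cmp $t0, 2  (cmp 7,2)
bgt body: taken
xor $t6, $t6, 6 → $t6=9^6=15
and $t6, $t6, 31 → $t6=15&31=15
sub $t0, $t0, 1 → $t0=7-1=6
cmp $t0, 2  (cmp 6,2)
bgt body: taken
xor $t6, $t6, 6 → $t6=15^6=9
and $t6, $t6, 31 → $t6=9&31=9
sub $t0, $t0, 1 → $t0=6-1=5
cmp $t0, 2  (cmp 5,2)
bgt body: taken
xor $t6, $t6, 6 → $t6=9^6=15
and $t6, $t6, 31 → $t6=15&31=15
sub $t0, $t0, 1 → $t0=5-1=4
cmp $t0, 2  (cmp 4,2)
bgt body: taken
xor $t6, $t6, 6 → $t6=15^6=9
and $t6, $t6, 31 → $t6=9&31=9
sub $t0, $t0, 1 → $t0=4-1=3
cmp $t0, 2  (cmp 3,2)
bgt body: taken
xor $t6, $t6, 6 → $t6=9^6=15
and $t6, $t6, 31 → $t6=15&31=15
sub $t0, $t0, 1 → $t0=3-1=2
cmp $t0, 2  (cmp 2,2)
bgt body: not taken
add $t6, $t6, 1 → $t6=15+1=16
After step 38: $t6 = 16.

16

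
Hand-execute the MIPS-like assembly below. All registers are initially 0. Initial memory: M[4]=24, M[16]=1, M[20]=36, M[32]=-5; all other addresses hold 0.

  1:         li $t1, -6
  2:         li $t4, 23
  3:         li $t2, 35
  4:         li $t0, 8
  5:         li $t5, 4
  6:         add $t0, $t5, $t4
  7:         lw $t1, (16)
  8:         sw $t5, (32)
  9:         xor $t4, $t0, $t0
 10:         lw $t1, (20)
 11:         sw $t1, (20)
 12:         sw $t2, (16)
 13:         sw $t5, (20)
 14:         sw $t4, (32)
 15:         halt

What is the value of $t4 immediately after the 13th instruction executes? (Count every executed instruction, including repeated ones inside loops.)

after li $t1, -6: $t1=-6
after li $t4, 23: $t4=23
after li $t2, 35: $t2=35
after li $t0, 8: $t0=8
after li $t5, 4: $t5=4
after add $t0, $t5, $t4: $t0=4+23=27
after lw $t1, (16): $t1=M[16]=1
sw $t5, (32) → M[32]=4
after xor $t4, $t0, $t0: $t4=27^27=0
after lw $t1, (20): $t1=M[20]=36
sw $t1, (20) → M[20]=36
sw $t2, (16) → M[16]=35
sw $t5, (20) → M[20]=4
After step 13: $t4 = 0.

0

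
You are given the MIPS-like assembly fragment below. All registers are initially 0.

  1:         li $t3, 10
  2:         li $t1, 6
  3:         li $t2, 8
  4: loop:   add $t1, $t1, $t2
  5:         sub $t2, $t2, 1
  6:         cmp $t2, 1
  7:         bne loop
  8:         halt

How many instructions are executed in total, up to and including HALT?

li $t3, 10 → $t3=10
li $t1, 6 → $t1=6
li $t2, 8 → $t2=8
add $t1, $t1, $t2 → $t1=6+8=14
sub $t2, $t2, 1 → $t2=8-1=7
cmp $t2, 1  (cmp 7,1)
bne loop: taken
add $t1, $t1, $t2 → $t1=14+7=21
sub $t2, $t2, 1 → $t2=7-1=6
cmp $t2, 1  (cmp 6,1)
bne loop: taken
add $t1, $t1, $t2 → $t1=21+6=27
sub $t2, $t2, 1 → $t2=6-1=5
cmp $t2, 1  (cmp 5,1)
bne loop: taken
add $t1, $t1, $t2 → $t1=27+5=32
sub $t2, $t2, 1 → $t2=5-1=4
cmp $t2, 1  (cmp 4,1)
bne loop: taken
add $t1, $t1, $t2 → $t1=32+4=36
sub $t2, $t2, 1 → $t2=4-1=3
cmp $t2, 1  (cmp 3,1)
bne loop: taken
add $t1, $t1, $t2 → $t1=36+3=39
sub $t2, $t2, 1 → $t2=3-1=2
cmp $t2, 1  (cmp 2,1)
bne loop: taken
add $t1, $t1, $t2 → $t1=39+2=41
sub $t2, $t2, 1 → $t2=2-1=1
cmp $t2, 1  (cmp 1,1)
bne loop: not taken
halt.
Total executed instructions: 32.

32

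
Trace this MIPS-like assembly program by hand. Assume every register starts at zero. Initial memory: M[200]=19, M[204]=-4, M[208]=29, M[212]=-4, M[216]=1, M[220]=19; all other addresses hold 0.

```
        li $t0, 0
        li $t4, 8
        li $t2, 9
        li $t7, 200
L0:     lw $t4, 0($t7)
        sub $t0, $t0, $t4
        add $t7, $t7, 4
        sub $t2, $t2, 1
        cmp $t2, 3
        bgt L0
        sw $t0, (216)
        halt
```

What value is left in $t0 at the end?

-60

li $t0, 0 → $t0=0
li $t4, 8 → $t4=8
li $t2, 9 → $t2=9
li $t7, 200 → $t7=200
lw $t4, 0($t7) → $t4=M[200]=19
sub $t0, $t0, $t4 → $t0=0-19=-19
add $t7, $t7, 4 → $t7=200+4=204
sub $t2, $t2, 1 → $t2=9-1=8
cmp $t2, 3  (cmp 8,3)
bgt L0: taken
lw $t4, 0($t7) → $t4=M[204]=-4
sub $t0, $t0, $t4 → $t0=(-19)-(-4)=-15
add $t7, $t7, 4 → $t7=204+4=208
sub $t2, $t2, 1 → $t2=8-1=7
cmp $t2, 3  (cmp 7,3)
bgt L0: taken
lw $t4, 0($t7) → $t4=M[208]=29
sub $t0, $t0, $t4 → $t0=(-15)-29=-44
add $t7, $t7, 4 → $t7=208+4=212
sub $t2, $t2, 1 → $t2=7-1=6
cmp $t2, 3  (cmp 6,3)
bgt L0: taken
lw $t4, 0($t7) → $t4=M[212]=-4
sub $t0, $t0, $t4 → $t0=(-44)-(-4)=-40
add $t7, $t7, 4 → $t7=212+4=216
sub $t2, $t2, 1 → $t2=6-1=5
cmp $t2, 3  (cmp 5,3)
bgt L0: taken
lw $t4, 0($t7) → $t4=M[216]=1
sub $t0, $t0, $t4 → $t0=(-40)-1=-41
add $t7, $t7, 4 → $t7=216+4=220
sub $t2, $t2, 1 → $t2=5-1=4
cmp $t2, 3  (cmp 4,3)
bgt L0: taken
lw $t4, 0($t7) → $t4=M[220]=19
sub $t0, $t0, $t4 → $t0=(-41)-19=-60
add $t7, $t7, 4 → $t7=220+4=224
sub $t2, $t2, 1 → $t2=4-1=3
cmp $t2, 3  (cmp 3,3)
bgt L0: not taken
sw $t0, (216) → M[216]=-60
halt.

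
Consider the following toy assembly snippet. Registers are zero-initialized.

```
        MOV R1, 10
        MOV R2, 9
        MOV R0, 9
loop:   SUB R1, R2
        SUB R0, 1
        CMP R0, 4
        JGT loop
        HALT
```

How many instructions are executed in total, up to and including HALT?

after MOV R1, 10: R1=10
after MOV R2, 9: R2=9
after MOV R0, 9: R0=9
after SUB R1, R2: R1=10-9=1
after SUB R0, 1: R0=9-1=8
CMP R0, 4  (cmp 8,4)
JGT loop: taken
after SUB R1, R2: R1=1-9=-8
after SUB R0, 1: R0=8-1=7
CMP R0, 4  (cmp 7,4)
JGT loop: taken
after SUB R1, R2: R1=(-8)-9=-17
after SUB R0, 1: R0=7-1=6
CMP R0, 4  (cmp 6,4)
JGT loop: taken
after SUB R1, R2: R1=(-17)-9=-26
after SUB R0, 1: R0=6-1=5
CMP R0, 4  (cmp 5,4)
JGT loop: taken
after SUB R1, R2: R1=(-26)-9=-35
after SUB R0, 1: R0=5-1=4
CMP R0, 4  (cmp 4,4)
JGT loop: not taken
halt.
Total executed instructions: 24.

24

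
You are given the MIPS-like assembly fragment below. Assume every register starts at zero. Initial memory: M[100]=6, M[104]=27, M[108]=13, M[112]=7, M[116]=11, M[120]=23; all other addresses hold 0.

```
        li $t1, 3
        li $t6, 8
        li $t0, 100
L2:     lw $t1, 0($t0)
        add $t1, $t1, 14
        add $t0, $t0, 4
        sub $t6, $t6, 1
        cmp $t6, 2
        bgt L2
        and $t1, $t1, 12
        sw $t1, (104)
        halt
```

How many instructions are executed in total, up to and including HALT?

42

after li $t1, 3: $t1=3
after li $t6, 8: $t6=8
after li $t0, 100: $t0=100
after lw $t1, 0($t0): $t1=M[100]=6
after add $t1, $t1, 14: $t1=6+14=20
after add $t0, $t0, 4: $t0=100+4=104
after sub $t6, $t6, 1: $t6=8-1=7
cmp $t6, 2  (cmp 7,2)
bgt L2: taken
after lw $t1, 0($t0): $t1=M[104]=27
after add $t1, $t1, 14: $t1=27+14=41
after add $t0, $t0, 4: $t0=104+4=108
after sub $t6, $t6, 1: $t6=7-1=6
cmp $t6, 2  (cmp 6,2)
bgt L2: taken
after lw $t1, 0($t0): $t1=M[108]=13
after add $t1, $t1, 14: $t1=13+14=27
after add $t0, $t0, 4: $t0=108+4=112
after sub $t6, $t6, 1: $t6=6-1=5
cmp $t6, 2  (cmp 5,2)
bgt L2: taken
after lw $t1, 0($t0): $t1=M[112]=7
after add $t1, $t1, 14: $t1=7+14=21
after add $t0, $t0, 4: $t0=112+4=116
after sub $t6, $t6, 1: $t6=5-1=4
cmp $t6, 2  (cmp 4,2)
bgt L2: taken
after lw $t1, 0($t0): $t1=M[116]=11
after add $t1, $t1, 14: $t1=11+14=25
after add $t0, $t0, 4: $t0=116+4=120
after sub $t6, $t6, 1: $t6=4-1=3
cmp $t6, 2  (cmp 3,2)
bgt L2: taken
after lw $t1, 0($t0): $t1=M[120]=23
after add $t1, $t1, 14: $t1=23+14=37
after add $t0, $t0, 4: $t0=120+4=124
after sub $t6, $t6, 1: $t6=3-1=2
cmp $t6, 2  (cmp 2,2)
bgt L2: not taken
after and $t1, $t1, 12: $t1=37&12=4
sw $t1, (104) → M[104]=4
halt.
Total executed instructions: 42.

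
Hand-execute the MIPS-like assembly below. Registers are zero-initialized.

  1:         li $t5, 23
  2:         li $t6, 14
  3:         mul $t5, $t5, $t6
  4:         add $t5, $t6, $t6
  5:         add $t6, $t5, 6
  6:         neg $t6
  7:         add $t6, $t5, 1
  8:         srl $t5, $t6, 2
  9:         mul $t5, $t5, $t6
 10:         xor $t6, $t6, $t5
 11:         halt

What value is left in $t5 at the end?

203

after li $t5, 23: $t5=23
after li $t6, 14: $t6=14
after mul $t5, $t5, $t6: $t5=23*14=322
after add $t5, $t6, $t6: $t5=14+14=28
after add $t6, $t5, 6: $t6=28+6=34
after neg $t6: $t6=-(34)=-34
after add $t6, $t5, 1: $t6=28+1=29
after srl $t5, $t6, 2: $t5=29>>2=7
after mul $t5, $t5, $t6: $t5=7*29=203
after xor $t6, $t6, $t5: $t6=29^203=214
halt.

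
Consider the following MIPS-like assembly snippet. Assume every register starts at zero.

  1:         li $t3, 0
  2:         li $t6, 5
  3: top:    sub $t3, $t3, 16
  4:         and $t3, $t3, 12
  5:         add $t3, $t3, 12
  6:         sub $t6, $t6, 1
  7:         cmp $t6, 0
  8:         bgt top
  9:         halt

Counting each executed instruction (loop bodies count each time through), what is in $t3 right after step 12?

$t3=0
$t6=5
$t3=0-16=-16
$t3=(-16)&12=0
$t3=0+12=12
$t6=5-1=4
cmp $t6, 0  (cmp 4,0)
bgt top: taken
$t3=12-16=-4
$t3=(-4)&12=12
$t3=12+12=24
$t6=4-1=3
After step 12: $t3 = 24.

24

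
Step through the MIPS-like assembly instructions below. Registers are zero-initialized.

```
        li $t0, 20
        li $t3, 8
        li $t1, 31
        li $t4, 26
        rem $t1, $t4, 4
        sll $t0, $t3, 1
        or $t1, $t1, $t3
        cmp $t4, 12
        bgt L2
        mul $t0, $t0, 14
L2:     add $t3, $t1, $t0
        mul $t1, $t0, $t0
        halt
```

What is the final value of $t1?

$t0=20
$t3=8
$t1=31
$t4=26
$t1=26%4=2
$t0=8<<1=16
$t1=2|8=10
cmp $t4, 12  (cmp 26,12)
bgt L2: taken
$t3=10+16=26
$t1=16*16=256
halt.

256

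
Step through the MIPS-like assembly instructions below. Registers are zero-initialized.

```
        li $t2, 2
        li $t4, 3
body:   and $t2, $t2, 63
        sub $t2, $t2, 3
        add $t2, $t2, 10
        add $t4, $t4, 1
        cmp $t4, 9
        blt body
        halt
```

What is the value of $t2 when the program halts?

$t2=2
$t4=3
$t2=2&63=2
$t2=2-3=-1
$t2=(-1)+10=9
$t4=3+1=4
cmp $t4, 9  (cmp 4,9)
blt body: taken
$t2=9&63=9
$t2=9-3=6
$t2=6+10=16
$t4=4+1=5
cmp $t4, 9  (cmp 5,9)
blt body: taken
$t2=16&63=16
$t2=16-3=13
$t2=13+10=23
$t4=5+1=6
cmp $t4, 9  (cmp 6,9)
blt body: taken
$t2=23&63=23
$t2=23-3=20
$t2=20+10=30
$t4=6+1=7
cmp $t4, 9  (cmp 7,9)
blt body: taken
$t2=30&63=30
$t2=30-3=27
$t2=27+10=37
$t4=7+1=8
cmp $t4, 9  (cmp 8,9)
blt body: taken
$t2=37&63=37
$t2=37-3=34
$t2=34+10=44
$t4=8+1=9
cmp $t4, 9  (cmp 9,9)
blt body: not taken
halt.

44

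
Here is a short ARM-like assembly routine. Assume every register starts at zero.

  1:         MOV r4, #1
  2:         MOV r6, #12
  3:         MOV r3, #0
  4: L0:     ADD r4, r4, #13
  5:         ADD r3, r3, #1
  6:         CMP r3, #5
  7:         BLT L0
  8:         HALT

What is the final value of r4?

after MOV r4, #1: r4=1
after MOV r6, #12: r6=12
after MOV r3, #0: r3=0
after ADD r4, r4, #13: r4=1+13=14
after ADD r3, r3, #1: r3=0+1=1
CMP r3, #5  (cmp 1,5)
BLT L0: taken
after ADD r4, r4, #13: r4=14+13=27
after ADD r3, r3, #1: r3=1+1=2
CMP r3, #5  (cmp 2,5)
BLT L0: taken
after ADD r4, r4, #13: r4=27+13=40
after ADD r3, r3, #1: r3=2+1=3
CMP r3, #5  (cmp 3,5)
BLT L0: taken
after ADD r4, r4, #13: r4=40+13=53
after ADD r3, r3, #1: r3=3+1=4
CMP r3, #5  (cmp 4,5)
BLT L0: taken
after ADD r4, r4, #13: r4=53+13=66
after ADD r3, r3, #1: r3=4+1=5
CMP r3, #5  (cmp 5,5)
BLT L0: not taken
halt.

66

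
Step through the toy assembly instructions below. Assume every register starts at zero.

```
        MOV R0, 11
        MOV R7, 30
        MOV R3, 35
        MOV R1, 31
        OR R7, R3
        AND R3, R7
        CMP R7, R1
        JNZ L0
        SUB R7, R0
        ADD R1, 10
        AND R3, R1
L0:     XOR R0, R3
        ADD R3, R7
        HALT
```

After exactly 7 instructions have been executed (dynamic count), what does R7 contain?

63

MOV R0, 11 → R0=11
MOV R7, 30 → R7=30
MOV R3, 35 → R3=35
MOV R1, 31 → R1=31
OR R7, R3 → R7=30|35=63
AND R3, R7 → R3=35&63=35
CMP R7, R1  (cmp 63,31)
After step 7: R7 = 63.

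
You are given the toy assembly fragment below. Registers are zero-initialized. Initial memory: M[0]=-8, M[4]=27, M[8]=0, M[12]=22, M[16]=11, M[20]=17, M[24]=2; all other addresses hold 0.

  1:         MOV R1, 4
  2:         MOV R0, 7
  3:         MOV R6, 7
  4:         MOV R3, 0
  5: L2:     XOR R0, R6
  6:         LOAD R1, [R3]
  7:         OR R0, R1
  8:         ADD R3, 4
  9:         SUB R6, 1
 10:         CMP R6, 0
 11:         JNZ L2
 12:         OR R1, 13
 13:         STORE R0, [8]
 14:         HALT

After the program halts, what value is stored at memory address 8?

after MOV R1, 4: R1=4
after MOV R0, 7: R0=7
after MOV R6, 7: R6=7
after MOV R3, 0: R3=0
after XOR R0, R6: R0=7^7=0
after LOAD R1, [R3]: R1=M[0]=-8
after OR R0, R1: R0=0|(-8)=-8
after ADD R3, 4: R3=0+4=4
after SUB R6, 1: R6=7-1=6
CMP R6, 0  (cmp 6,0)
JNZ L2: taken
after XOR R0, R6: R0=(-8)^6=-2
after LOAD R1, [R3]: R1=M[4]=27
after OR R0, R1: R0=(-2)|27=-1
after ADD R3, 4: R3=4+4=8
after SUB R6, 1: R6=6-1=5
CMP R6, 0  (cmp 5,0)
JNZ L2: taken
after XOR R0, R6: R0=(-1)^5=-6
after LOAD R1, [R3]: R1=M[8]=0
after OR R0, R1: R0=(-6)|0=-6
after ADD R3, 4: R3=8+4=12
after SUB R6, 1: R6=5-1=4
CMP R6, 0  (cmp 4,0)
JNZ L2: taken
after XOR R0, R6: R0=(-6)^4=-2
after LOAD R1, [R3]: R1=M[12]=22
after OR R0, R1: R0=(-2)|22=-2
after ADD R3, 4: R3=12+4=16
after SUB R6, 1: R6=4-1=3
CMP R6, 0  (cmp 3,0)
JNZ L2: taken
after XOR R0, R6: R0=(-2)^3=-3
after LOAD R1, [R3]: R1=M[16]=11
after OR R0, R1: R0=(-3)|11=-1
after ADD R3, 4: R3=16+4=20
after SUB R6, 1: R6=3-1=2
CMP R6, 0  (cmp 2,0)
JNZ L2: taken
after XOR R0, R6: R0=(-1)^2=-3
after LOAD R1, [R3]: R1=M[20]=17
after OR R0, R1: R0=(-3)|17=-3
after ADD R3, 4: R3=20+4=24
after SUB R6, 1: R6=2-1=1
CMP R6, 0  (cmp 1,0)
JNZ L2: taken
after XOR R0, R6: R0=(-3)^1=-4
after LOAD R1, [R3]: R1=M[24]=2
after OR R0, R1: R0=(-4)|2=-2
after ADD R3, 4: R3=24+4=28
after SUB R6, 1: R6=1-1=0
CMP R6, 0  (cmp 0,0)
JNZ L2: not taken
after OR R1, 13: R1=2|13=15
STORE R0, [8] → M[8]=-2
halt.

-2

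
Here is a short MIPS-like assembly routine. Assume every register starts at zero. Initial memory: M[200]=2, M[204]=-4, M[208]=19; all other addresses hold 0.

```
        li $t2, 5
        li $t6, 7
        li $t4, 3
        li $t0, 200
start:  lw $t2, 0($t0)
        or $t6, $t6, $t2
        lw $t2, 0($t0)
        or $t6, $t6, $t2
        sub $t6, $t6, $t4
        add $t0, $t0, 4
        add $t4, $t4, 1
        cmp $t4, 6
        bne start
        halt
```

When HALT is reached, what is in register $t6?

$t2=5
$t6=7
$t4=3
$t0=200
$t2=M[200]=2
$t6=7|2=7
$t2=M[200]=2
$t6=7|2=7
$t6=7-3=4
$t0=200+4=204
$t4=3+1=4
cmp $t4, 6  (cmp 4,6)
bne start: taken
$t2=M[204]=-4
$t6=4|(-4)=-4
$t2=M[204]=-4
$t6=(-4)|(-4)=-4
$t6=(-4)-4=-8
$t0=204+4=208
$t4=4+1=5
cmp $t4, 6  (cmp 5,6)
bne start: taken
$t2=M[208]=19
$t6=(-8)|19=-5
$t2=M[208]=19
$t6=(-5)|19=-5
$t6=(-5)-5=-10
$t0=208+4=212
$t4=5+1=6
cmp $t4, 6  (cmp 6,6)
bne start: not taken
halt.

-10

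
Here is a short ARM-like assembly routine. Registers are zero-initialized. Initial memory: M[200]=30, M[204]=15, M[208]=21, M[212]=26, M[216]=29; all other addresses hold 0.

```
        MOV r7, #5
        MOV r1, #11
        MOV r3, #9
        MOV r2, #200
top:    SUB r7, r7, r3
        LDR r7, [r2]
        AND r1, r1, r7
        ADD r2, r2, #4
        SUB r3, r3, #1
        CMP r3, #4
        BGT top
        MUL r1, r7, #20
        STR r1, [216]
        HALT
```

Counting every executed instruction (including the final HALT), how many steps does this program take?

42

MOV r7, #5 → r7=5
MOV r1, #11 → r1=11
MOV r3, #9 → r3=9
MOV r2, #200 → r2=200
SUB r7, r7, r3 → r7=5-9=-4
LDR r7, [r2] → r7=M[200]=30
AND r1, r1, r7 → r1=11&30=10
ADD r2, r2, #4 → r2=200+4=204
SUB r3, r3, #1 → r3=9-1=8
CMP r3, #4  (cmp 8,4)
BGT top: taken
SUB r7, r7, r3 → r7=30-8=22
LDR r7, [r2] → r7=M[204]=15
AND r1, r1, r7 → r1=10&15=10
ADD r2, r2, #4 → r2=204+4=208
SUB r3, r3, #1 → r3=8-1=7
CMP r3, #4  (cmp 7,4)
BGT top: taken
SUB r7, r7, r3 → r7=15-7=8
LDR r7, [r2] → r7=M[208]=21
AND r1, r1, r7 → r1=10&21=0
ADD r2, r2, #4 → r2=208+4=212
SUB r3, r3, #1 → r3=7-1=6
CMP r3, #4  (cmp 6,4)
BGT top: taken
SUB r7, r7, r3 → r7=21-6=15
LDR r7, [r2] → r7=M[212]=26
AND r1, r1, r7 → r1=0&26=0
ADD r2, r2, #4 → r2=212+4=216
SUB r3, r3, #1 → r3=6-1=5
CMP r3, #4  (cmp 5,4)
BGT top: taken
SUB r7, r7, r3 → r7=26-5=21
LDR r7, [r2] → r7=M[216]=29
AND r1, r1, r7 → r1=0&29=0
ADD r2, r2, #4 → r2=216+4=220
SUB r3, r3, #1 → r3=5-1=4
CMP r3, #4  (cmp 4,4)
BGT top: not taken
MUL r1, r7, #20 → r1=29*20=580
STR r1, [216] → M[216]=580
halt.
Total executed instructions: 42.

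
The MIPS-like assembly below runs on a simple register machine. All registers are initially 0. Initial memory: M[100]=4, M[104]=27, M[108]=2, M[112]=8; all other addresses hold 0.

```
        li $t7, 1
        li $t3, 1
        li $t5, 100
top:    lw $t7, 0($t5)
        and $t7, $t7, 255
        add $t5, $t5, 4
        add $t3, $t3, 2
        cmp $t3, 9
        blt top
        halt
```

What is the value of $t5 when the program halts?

116

li $t7, 1 → $t7=1
li $t3, 1 → $t3=1
li $t5, 100 → $t5=100
lw $t7, 0($t5) → $t7=M[100]=4
and $t7, $t7, 255 → $t7=4&255=4
add $t5, $t5, 4 → $t5=100+4=104
add $t3, $t3, 2 → $t3=1+2=3
cmp $t3, 9  (cmp 3,9)
blt top: taken
lw $t7, 0($t5) → $t7=M[104]=27
and $t7, $t7, 255 → $t7=27&255=27
add $t5, $t5, 4 → $t5=104+4=108
add $t3, $t3, 2 → $t3=3+2=5
cmp $t3, 9  (cmp 5,9)
blt top: taken
lw $t7, 0($t5) → $t7=M[108]=2
and $t7, $t7, 255 → $t7=2&255=2
add $t5, $t5, 4 → $t5=108+4=112
add $t3, $t3, 2 → $t3=5+2=7
cmp $t3, 9  (cmp 7,9)
blt top: taken
lw $t7, 0($t5) → $t7=M[112]=8
and $t7, $t7, 255 → $t7=8&255=8
add $t5, $t5, 4 → $t5=112+4=116
add $t3, $t3, 2 → $t3=7+2=9
cmp $t3, 9  (cmp 9,9)
blt top: not taken
halt.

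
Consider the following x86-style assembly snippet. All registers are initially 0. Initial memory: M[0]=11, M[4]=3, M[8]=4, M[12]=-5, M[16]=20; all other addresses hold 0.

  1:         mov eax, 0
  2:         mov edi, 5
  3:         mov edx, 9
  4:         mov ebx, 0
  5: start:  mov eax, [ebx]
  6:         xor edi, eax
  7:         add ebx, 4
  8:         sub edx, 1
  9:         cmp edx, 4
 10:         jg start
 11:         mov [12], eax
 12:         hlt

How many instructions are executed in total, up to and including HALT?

after mov eax, 0: eax=0
after mov edi, 5: edi=5
after mov edx, 9: edx=9
after mov ebx, 0: ebx=0
after mov eax, [ebx]: eax=M[0]=11
after xor edi, eax: edi=5^11=14
after add ebx, 4: ebx=0+4=4
after sub edx, 1: edx=9-1=8
cmp edx, 4  (cmp 8,4)
jg start: taken
after mov eax, [ebx]: eax=M[4]=3
after xor edi, eax: edi=14^3=13
after add ebx, 4: ebx=4+4=8
after sub edx, 1: edx=8-1=7
cmp edx, 4  (cmp 7,4)
jg start: taken
after mov eax, [ebx]: eax=M[8]=4
after xor edi, eax: edi=13^4=9
after add ebx, 4: ebx=8+4=12
after sub edx, 1: edx=7-1=6
cmp edx, 4  (cmp 6,4)
jg start: taken
after mov eax, [ebx]: eax=M[12]=-5
after xor edi, eax: edi=9^(-5)=-14
after add ebx, 4: ebx=12+4=16
after sub edx, 1: edx=6-1=5
cmp edx, 4  (cmp 5,4)
jg start: taken
after mov eax, [ebx]: eax=M[16]=20
after xor edi, eax: edi=(-14)^20=-26
after add ebx, 4: ebx=16+4=20
after sub edx, 1: edx=5-1=4
cmp edx, 4  (cmp 4,4)
jg start: not taken
mov [12], eax → M[12]=20
halt.
Total executed instructions: 36.

36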